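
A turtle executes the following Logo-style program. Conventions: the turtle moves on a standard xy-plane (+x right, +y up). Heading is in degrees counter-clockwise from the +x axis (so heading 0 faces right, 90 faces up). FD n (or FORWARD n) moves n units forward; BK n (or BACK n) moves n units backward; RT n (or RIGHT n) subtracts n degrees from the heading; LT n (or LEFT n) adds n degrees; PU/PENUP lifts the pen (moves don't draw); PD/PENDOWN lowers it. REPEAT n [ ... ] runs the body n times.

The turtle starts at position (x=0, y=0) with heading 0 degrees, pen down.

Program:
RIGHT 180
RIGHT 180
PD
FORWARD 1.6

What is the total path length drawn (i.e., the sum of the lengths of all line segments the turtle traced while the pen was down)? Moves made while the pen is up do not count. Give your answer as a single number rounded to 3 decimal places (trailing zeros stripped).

Answer: 1.6

Derivation:
Executing turtle program step by step:
Start: pos=(0,0), heading=0, pen down
RT 180: heading 0 -> 180
RT 180: heading 180 -> 0
PD: pen down
FD 1.6: (0,0) -> (1.6,0) [heading=0, draw]
Final: pos=(1.6,0), heading=0, 1 segment(s) drawn

Segment lengths:
  seg 1: (0,0) -> (1.6,0), length = 1.6
Total = 1.6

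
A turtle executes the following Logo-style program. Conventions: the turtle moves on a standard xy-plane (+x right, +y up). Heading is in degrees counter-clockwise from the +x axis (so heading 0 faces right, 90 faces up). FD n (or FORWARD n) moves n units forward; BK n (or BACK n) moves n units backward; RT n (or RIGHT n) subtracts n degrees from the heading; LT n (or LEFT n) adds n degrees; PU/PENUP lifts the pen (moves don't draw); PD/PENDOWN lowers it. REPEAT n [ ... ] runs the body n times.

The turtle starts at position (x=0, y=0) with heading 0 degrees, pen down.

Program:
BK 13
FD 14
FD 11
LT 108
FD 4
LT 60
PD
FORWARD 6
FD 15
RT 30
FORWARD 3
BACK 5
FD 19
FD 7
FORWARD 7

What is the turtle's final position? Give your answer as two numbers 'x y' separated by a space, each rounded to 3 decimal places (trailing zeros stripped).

Answer: -32.815 28.913

Derivation:
Executing turtle program step by step:
Start: pos=(0,0), heading=0, pen down
BK 13: (0,0) -> (-13,0) [heading=0, draw]
FD 14: (-13,0) -> (1,0) [heading=0, draw]
FD 11: (1,0) -> (12,0) [heading=0, draw]
LT 108: heading 0 -> 108
FD 4: (12,0) -> (10.764,3.804) [heading=108, draw]
LT 60: heading 108 -> 168
PD: pen down
FD 6: (10.764,3.804) -> (4.895,5.052) [heading=168, draw]
FD 15: (4.895,5.052) -> (-9.777,8.17) [heading=168, draw]
RT 30: heading 168 -> 138
FD 3: (-9.777,8.17) -> (-12.007,10.178) [heading=138, draw]
BK 5: (-12.007,10.178) -> (-8.291,6.832) [heading=138, draw]
FD 19: (-8.291,6.832) -> (-22.411,19.546) [heading=138, draw]
FD 7: (-22.411,19.546) -> (-27.613,24.23) [heading=138, draw]
FD 7: (-27.613,24.23) -> (-32.815,28.913) [heading=138, draw]
Final: pos=(-32.815,28.913), heading=138, 11 segment(s) drawn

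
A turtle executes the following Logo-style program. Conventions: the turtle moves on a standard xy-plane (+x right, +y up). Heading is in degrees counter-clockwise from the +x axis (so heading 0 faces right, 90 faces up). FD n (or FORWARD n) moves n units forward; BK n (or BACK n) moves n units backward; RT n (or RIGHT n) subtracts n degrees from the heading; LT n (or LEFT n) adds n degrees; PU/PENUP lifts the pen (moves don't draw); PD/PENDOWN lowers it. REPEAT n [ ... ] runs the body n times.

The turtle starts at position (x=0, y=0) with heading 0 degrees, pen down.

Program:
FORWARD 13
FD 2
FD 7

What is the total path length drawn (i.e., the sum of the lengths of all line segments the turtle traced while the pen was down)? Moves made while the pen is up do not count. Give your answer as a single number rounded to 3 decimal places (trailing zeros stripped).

Answer: 22

Derivation:
Executing turtle program step by step:
Start: pos=(0,0), heading=0, pen down
FD 13: (0,0) -> (13,0) [heading=0, draw]
FD 2: (13,0) -> (15,0) [heading=0, draw]
FD 7: (15,0) -> (22,0) [heading=0, draw]
Final: pos=(22,0), heading=0, 3 segment(s) drawn

Segment lengths:
  seg 1: (0,0) -> (13,0), length = 13
  seg 2: (13,0) -> (15,0), length = 2
  seg 3: (15,0) -> (22,0), length = 7
Total = 22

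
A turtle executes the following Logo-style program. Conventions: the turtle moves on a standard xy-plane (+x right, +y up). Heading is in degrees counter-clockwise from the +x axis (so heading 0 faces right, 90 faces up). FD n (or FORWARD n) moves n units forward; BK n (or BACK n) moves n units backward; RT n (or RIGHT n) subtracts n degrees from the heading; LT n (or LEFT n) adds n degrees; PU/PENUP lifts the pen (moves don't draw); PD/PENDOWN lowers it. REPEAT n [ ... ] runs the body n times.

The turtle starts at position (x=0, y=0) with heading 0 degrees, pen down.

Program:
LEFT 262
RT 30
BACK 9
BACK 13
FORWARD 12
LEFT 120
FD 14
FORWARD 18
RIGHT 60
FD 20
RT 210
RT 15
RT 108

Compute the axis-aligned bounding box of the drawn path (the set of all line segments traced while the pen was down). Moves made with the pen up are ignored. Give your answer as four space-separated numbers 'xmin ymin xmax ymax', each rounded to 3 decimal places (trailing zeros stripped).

Executing turtle program step by step:
Start: pos=(0,0), heading=0, pen down
LT 262: heading 0 -> 262
RT 30: heading 262 -> 232
BK 9: (0,0) -> (5.541,7.092) [heading=232, draw]
BK 13: (5.541,7.092) -> (13.545,17.336) [heading=232, draw]
FD 12: (13.545,17.336) -> (6.157,7.88) [heading=232, draw]
LT 120: heading 232 -> 352
FD 14: (6.157,7.88) -> (20.02,5.932) [heading=352, draw]
FD 18: (20.02,5.932) -> (37.845,3.427) [heading=352, draw]
RT 60: heading 352 -> 292
FD 20: (37.845,3.427) -> (45.337,-15.117) [heading=292, draw]
RT 210: heading 292 -> 82
RT 15: heading 82 -> 67
RT 108: heading 67 -> 319
Final: pos=(45.337,-15.117), heading=319, 6 segment(s) drawn

Segment endpoints: x in {0, 5.541, 6.157, 13.545, 20.02, 37.845, 45.337}, y in {-15.117, 0, 3.427, 5.932, 7.092, 7.88, 17.336}
xmin=0, ymin=-15.117, xmax=45.337, ymax=17.336

Answer: 0 -15.117 45.337 17.336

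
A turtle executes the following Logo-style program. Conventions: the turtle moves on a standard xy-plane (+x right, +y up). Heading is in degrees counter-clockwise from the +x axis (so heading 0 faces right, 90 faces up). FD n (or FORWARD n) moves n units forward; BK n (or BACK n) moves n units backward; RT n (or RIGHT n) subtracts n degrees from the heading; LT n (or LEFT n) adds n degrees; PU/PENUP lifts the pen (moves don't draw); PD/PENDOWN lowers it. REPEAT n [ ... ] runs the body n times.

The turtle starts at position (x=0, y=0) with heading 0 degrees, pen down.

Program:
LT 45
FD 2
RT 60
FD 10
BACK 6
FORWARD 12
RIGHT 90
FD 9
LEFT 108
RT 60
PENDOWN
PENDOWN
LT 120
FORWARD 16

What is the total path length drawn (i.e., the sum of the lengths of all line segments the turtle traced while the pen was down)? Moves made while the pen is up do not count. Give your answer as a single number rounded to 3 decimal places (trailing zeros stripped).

Executing turtle program step by step:
Start: pos=(0,0), heading=0, pen down
LT 45: heading 0 -> 45
FD 2: (0,0) -> (1.414,1.414) [heading=45, draw]
RT 60: heading 45 -> 345
FD 10: (1.414,1.414) -> (11.073,-1.174) [heading=345, draw]
BK 6: (11.073,-1.174) -> (5.278,0.379) [heading=345, draw]
FD 12: (5.278,0.379) -> (16.869,-2.727) [heading=345, draw]
RT 90: heading 345 -> 255
FD 9: (16.869,-2.727) -> (14.54,-11.42) [heading=255, draw]
LT 108: heading 255 -> 3
RT 60: heading 3 -> 303
PD: pen down
PD: pen down
LT 120: heading 303 -> 63
FD 16: (14.54,-11.42) -> (21.804,2.836) [heading=63, draw]
Final: pos=(21.804,2.836), heading=63, 6 segment(s) drawn

Segment lengths:
  seg 1: (0,0) -> (1.414,1.414), length = 2
  seg 2: (1.414,1.414) -> (11.073,-1.174), length = 10
  seg 3: (11.073,-1.174) -> (5.278,0.379), length = 6
  seg 4: (5.278,0.379) -> (16.869,-2.727), length = 12
  seg 5: (16.869,-2.727) -> (14.54,-11.42), length = 9
  seg 6: (14.54,-11.42) -> (21.804,2.836), length = 16
Total = 55

Answer: 55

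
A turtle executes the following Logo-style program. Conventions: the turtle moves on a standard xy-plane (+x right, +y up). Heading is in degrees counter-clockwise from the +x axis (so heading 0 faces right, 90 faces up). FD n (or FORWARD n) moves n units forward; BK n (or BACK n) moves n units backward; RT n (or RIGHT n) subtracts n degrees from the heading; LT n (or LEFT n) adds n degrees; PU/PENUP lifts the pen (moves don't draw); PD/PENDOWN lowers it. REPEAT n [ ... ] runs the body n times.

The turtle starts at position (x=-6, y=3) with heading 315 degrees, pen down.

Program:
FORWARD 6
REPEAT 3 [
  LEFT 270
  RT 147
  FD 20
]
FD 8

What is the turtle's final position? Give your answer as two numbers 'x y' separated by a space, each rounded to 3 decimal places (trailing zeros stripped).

Executing turtle program step by step:
Start: pos=(-6,3), heading=315, pen down
FD 6: (-6,3) -> (-1.757,-1.243) [heading=315, draw]
REPEAT 3 [
  -- iteration 1/3 --
  LT 270: heading 315 -> 225
  RT 147: heading 225 -> 78
  FD 20: (-1.757,-1.243) -> (2.401,18.32) [heading=78, draw]
  -- iteration 2/3 --
  LT 270: heading 78 -> 348
  RT 147: heading 348 -> 201
  FD 20: (2.401,18.32) -> (-16.271,11.153) [heading=201, draw]
  -- iteration 3/3 --
  LT 270: heading 201 -> 111
  RT 147: heading 111 -> 324
  FD 20: (-16.271,11.153) -> (-0.09,-0.603) [heading=324, draw]
]
FD 8: (-0.09,-0.603) -> (6.382,-5.305) [heading=324, draw]
Final: pos=(6.382,-5.305), heading=324, 5 segment(s) drawn

Answer: 6.382 -5.305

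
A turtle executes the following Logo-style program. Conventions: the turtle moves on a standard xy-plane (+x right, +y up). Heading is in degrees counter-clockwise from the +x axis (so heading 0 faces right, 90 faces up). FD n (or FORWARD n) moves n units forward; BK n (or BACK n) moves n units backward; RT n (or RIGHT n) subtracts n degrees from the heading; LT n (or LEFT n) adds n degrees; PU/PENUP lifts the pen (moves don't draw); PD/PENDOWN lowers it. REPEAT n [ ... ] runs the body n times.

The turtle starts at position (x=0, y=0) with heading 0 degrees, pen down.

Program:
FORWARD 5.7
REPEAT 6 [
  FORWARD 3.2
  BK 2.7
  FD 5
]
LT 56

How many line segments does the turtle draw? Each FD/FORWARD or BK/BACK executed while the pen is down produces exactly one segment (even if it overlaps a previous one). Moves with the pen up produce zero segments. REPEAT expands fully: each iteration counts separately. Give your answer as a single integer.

Answer: 19

Derivation:
Executing turtle program step by step:
Start: pos=(0,0), heading=0, pen down
FD 5.7: (0,0) -> (5.7,0) [heading=0, draw]
REPEAT 6 [
  -- iteration 1/6 --
  FD 3.2: (5.7,0) -> (8.9,0) [heading=0, draw]
  BK 2.7: (8.9,0) -> (6.2,0) [heading=0, draw]
  FD 5: (6.2,0) -> (11.2,0) [heading=0, draw]
  -- iteration 2/6 --
  FD 3.2: (11.2,0) -> (14.4,0) [heading=0, draw]
  BK 2.7: (14.4,0) -> (11.7,0) [heading=0, draw]
  FD 5: (11.7,0) -> (16.7,0) [heading=0, draw]
  -- iteration 3/6 --
  FD 3.2: (16.7,0) -> (19.9,0) [heading=0, draw]
  BK 2.7: (19.9,0) -> (17.2,0) [heading=0, draw]
  FD 5: (17.2,0) -> (22.2,0) [heading=0, draw]
  -- iteration 4/6 --
  FD 3.2: (22.2,0) -> (25.4,0) [heading=0, draw]
  BK 2.7: (25.4,0) -> (22.7,0) [heading=0, draw]
  FD 5: (22.7,0) -> (27.7,0) [heading=0, draw]
  -- iteration 5/6 --
  FD 3.2: (27.7,0) -> (30.9,0) [heading=0, draw]
  BK 2.7: (30.9,0) -> (28.2,0) [heading=0, draw]
  FD 5: (28.2,0) -> (33.2,0) [heading=0, draw]
  -- iteration 6/6 --
  FD 3.2: (33.2,0) -> (36.4,0) [heading=0, draw]
  BK 2.7: (36.4,0) -> (33.7,0) [heading=0, draw]
  FD 5: (33.7,0) -> (38.7,0) [heading=0, draw]
]
LT 56: heading 0 -> 56
Final: pos=(38.7,0), heading=56, 19 segment(s) drawn
Segments drawn: 19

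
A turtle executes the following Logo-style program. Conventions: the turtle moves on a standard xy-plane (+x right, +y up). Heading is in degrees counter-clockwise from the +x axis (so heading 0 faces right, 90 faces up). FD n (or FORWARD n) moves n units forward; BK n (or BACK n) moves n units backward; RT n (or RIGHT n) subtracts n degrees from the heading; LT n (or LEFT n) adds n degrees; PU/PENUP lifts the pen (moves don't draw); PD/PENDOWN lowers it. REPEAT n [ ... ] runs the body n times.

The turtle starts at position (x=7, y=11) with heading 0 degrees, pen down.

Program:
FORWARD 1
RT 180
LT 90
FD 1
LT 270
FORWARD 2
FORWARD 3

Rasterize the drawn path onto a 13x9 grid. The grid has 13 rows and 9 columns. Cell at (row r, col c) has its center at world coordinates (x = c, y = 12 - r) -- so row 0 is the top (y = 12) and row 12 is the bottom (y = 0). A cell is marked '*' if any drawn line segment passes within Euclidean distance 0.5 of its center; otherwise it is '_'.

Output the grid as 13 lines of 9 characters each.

Segment 0: (7,11) -> (8,11)
Segment 1: (8,11) -> (8,10)
Segment 2: (8,10) -> (6,10)
Segment 3: (6,10) -> (3,10)

Answer: _________
_______**
___******
_________
_________
_________
_________
_________
_________
_________
_________
_________
_________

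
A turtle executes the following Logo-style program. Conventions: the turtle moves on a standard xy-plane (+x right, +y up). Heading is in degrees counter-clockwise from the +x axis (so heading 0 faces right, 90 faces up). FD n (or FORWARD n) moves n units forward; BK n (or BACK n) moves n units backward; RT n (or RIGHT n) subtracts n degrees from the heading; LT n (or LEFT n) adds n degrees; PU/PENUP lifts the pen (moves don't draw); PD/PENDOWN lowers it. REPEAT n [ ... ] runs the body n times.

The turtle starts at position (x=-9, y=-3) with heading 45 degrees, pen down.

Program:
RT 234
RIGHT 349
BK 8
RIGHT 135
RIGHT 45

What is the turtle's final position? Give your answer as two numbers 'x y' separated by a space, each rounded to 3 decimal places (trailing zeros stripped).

Answer: -1.005 -2.721

Derivation:
Executing turtle program step by step:
Start: pos=(-9,-3), heading=45, pen down
RT 234: heading 45 -> 171
RT 349: heading 171 -> 182
BK 8: (-9,-3) -> (-1.005,-2.721) [heading=182, draw]
RT 135: heading 182 -> 47
RT 45: heading 47 -> 2
Final: pos=(-1.005,-2.721), heading=2, 1 segment(s) drawn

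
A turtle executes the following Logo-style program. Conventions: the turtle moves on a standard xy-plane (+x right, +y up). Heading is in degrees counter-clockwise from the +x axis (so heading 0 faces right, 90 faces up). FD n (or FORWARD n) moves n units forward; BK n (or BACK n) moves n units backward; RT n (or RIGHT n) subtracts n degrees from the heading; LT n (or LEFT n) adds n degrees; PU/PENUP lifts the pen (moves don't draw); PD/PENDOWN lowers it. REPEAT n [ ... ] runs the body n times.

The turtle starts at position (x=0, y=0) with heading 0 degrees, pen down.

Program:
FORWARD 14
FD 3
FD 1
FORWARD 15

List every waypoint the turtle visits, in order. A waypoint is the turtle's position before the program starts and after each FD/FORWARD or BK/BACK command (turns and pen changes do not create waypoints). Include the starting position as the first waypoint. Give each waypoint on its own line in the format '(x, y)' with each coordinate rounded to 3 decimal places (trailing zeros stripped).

Executing turtle program step by step:
Start: pos=(0,0), heading=0, pen down
FD 14: (0,0) -> (14,0) [heading=0, draw]
FD 3: (14,0) -> (17,0) [heading=0, draw]
FD 1: (17,0) -> (18,0) [heading=0, draw]
FD 15: (18,0) -> (33,0) [heading=0, draw]
Final: pos=(33,0), heading=0, 4 segment(s) drawn
Waypoints (5 total):
(0, 0)
(14, 0)
(17, 0)
(18, 0)
(33, 0)

Answer: (0, 0)
(14, 0)
(17, 0)
(18, 0)
(33, 0)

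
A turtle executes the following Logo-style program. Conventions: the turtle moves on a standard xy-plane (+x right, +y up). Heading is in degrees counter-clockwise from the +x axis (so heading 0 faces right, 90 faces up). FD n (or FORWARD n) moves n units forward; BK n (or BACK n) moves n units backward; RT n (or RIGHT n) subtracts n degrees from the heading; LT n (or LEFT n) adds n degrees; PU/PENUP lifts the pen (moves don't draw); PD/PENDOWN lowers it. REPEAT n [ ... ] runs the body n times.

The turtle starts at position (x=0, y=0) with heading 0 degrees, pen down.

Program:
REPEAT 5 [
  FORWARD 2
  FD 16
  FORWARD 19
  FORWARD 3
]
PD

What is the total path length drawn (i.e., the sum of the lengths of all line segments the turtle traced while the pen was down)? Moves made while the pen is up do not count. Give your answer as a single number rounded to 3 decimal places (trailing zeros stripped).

Executing turtle program step by step:
Start: pos=(0,0), heading=0, pen down
REPEAT 5 [
  -- iteration 1/5 --
  FD 2: (0,0) -> (2,0) [heading=0, draw]
  FD 16: (2,0) -> (18,0) [heading=0, draw]
  FD 19: (18,0) -> (37,0) [heading=0, draw]
  FD 3: (37,0) -> (40,0) [heading=0, draw]
  -- iteration 2/5 --
  FD 2: (40,0) -> (42,0) [heading=0, draw]
  FD 16: (42,0) -> (58,0) [heading=0, draw]
  FD 19: (58,0) -> (77,0) [heading=0, draw]
  FD 3: (77,0) -> (80,0) [heading=0, draw]
  -- iteration 3/5 --
  FD 2: (80,0) -> (82,0) [heading=0, draw]
  FD 16: (82,0) -> (98,0) [heading=0, draw]
  FD 19: (98,0) -> (117,0) [heading=0, draw]
  FD 3: (117,0) -> (120,0) [heading=0, draw]
  -- iteration 4/5 --
  FD 2: (120,0) -> (122,0) [heading=0, draw]
  FD 16: (122,0) -> (138,0) [heading=0, draw]
  FD 19: (138,0) -> (157,0) [heading=0, draw]
  FD 3: (157,0) -> (160,0) [heading=0, draw]
  -- iteration 5/5 --
  FD 2: (160,0) -> (162,0) [heading=0, draw]
  FD 16: (162,0) -> (178,0) [heading=0, draw]
  FD 19: (178,0) -> (197,0) [heading=0, draw]
  FD 3: (197,0) -> (200,0) [heading=0, draw]
]
PD: pen down
Final: pos=(200,0), heading=0, 20 segment(s) drawn

Segment lengths:
  seg 1: (0,0) -> (2,0), length = 2
  seg 2: (2,0) -> (18,0), length = 16
  seg 3: (18,0) -> (37,0), length = 19
  seg 4: (37,0) -> (40,0), length = 3
  seg 5: (40,0) -> (42,0), length = 2
  seg 6: (42,0) -> (58,0), length = 16
  seg 7: (58,0) -> (77,0), length = 19
  seg 8: (77,0) -> (80,0), length = 3
  seg 9: (80,0) -> (82,0), length = 2
  seg 10: (82,0) -> (98,0), length = 16
  seg 11: (98,0) -> (117,0), length = 19
  seg 12: (117,0) -> (120,0), length = 3
  seg 13: (120,0) -> (122,0), length = 2
  seg 14: (122,0) -> (138,0), length = 16
  seg 15: (138,0) -> (157,0), length = 19
  seg 16: (157,0) -> (160,0), length = 3
  seg 17: (160,0) -> (162,0), length = 2
  seg 18: (162,0) -> (178,0), length = 16
  seg 19: (178,0) -> (197,0), length = 19
  seg 20: (197,0) -> (200,0), length = 3
Total = 200

Answer: 200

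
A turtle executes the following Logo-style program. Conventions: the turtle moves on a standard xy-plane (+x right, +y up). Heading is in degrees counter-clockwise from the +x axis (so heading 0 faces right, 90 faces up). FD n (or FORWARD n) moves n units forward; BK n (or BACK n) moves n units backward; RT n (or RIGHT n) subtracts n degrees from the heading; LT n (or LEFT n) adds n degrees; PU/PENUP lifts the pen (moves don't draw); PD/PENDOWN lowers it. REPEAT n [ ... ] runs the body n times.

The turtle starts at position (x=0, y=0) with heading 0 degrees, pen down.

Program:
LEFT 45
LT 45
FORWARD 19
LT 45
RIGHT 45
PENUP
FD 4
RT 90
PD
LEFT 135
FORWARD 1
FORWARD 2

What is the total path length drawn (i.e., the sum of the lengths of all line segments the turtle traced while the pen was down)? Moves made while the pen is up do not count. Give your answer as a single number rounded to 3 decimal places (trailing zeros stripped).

Answer: 22

Derivation:
Executing turtle program step by step:
Start: pos=(0,0), heading=0, pen down
LT 45: heading 0 -> 45
LT 45: heading 45 -> 90
FD 19: (0,0) -> (0,19) [heading=90, draw]
LT 45: heading 90 -> 135
RT 45: heading 135 -> 90
PU: pen up
FD 4: (0,19) -> (0,23) [heading=90, move]
RT 90: heading 90 -> 0
PD: pen down
LT 135: heading 0 -> 135
FD 1: (0,23) -> (-0.707,23.707) [heading=135, draw]
FD 2: (-0.707,23.707) -> (-2.121,25.121) [heading=135, draw]
Final: pos=(-2.121,25.121), heading=135, 3 segment(s) drawn

Segment lengths:
  seg 1: (0,0) -> (0,19), length = 19
  seg 2: (0,23) -> (-0.707,23.707), length = 1
  seg 3: (-0.707,23.707) -> (-2.121,25.121), length = 2
Total = 22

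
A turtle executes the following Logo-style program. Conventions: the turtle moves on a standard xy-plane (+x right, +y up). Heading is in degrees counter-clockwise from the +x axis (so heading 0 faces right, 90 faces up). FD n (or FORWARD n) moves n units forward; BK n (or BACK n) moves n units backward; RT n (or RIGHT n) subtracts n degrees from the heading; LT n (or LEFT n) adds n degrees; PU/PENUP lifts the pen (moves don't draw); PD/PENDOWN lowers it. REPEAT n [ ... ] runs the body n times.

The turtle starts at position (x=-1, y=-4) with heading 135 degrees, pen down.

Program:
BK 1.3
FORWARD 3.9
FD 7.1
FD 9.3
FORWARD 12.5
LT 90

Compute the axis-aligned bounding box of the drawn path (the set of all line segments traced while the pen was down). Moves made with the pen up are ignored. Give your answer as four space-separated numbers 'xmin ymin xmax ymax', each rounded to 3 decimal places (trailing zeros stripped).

Executing turtle program step by step:
Start: pos=(-1,-4), heading=135, pen down
BK 1.3: (-1,-4) -> (-0.081,-4.919) [heading=135, draw]
FD 3.9: (-0.081,-4.919) -> (-2.838,-2.162) [heading=135, draw]
FD 7.1: (-2.838,-2.162) -> (-7.859,2.859) [heading=135, draw]
FD 9.3: (-7.859,2.859) -> (-14.435,9.435) [heading=135, draw]
FD 12.5: (-14.435,9.435) -> (-23.274,18.274) [heading=135, draw]
LT 90: heading 135 -> 225
Final: pos=(-23.274,18.274), heading=225, 5 segment(s) drawn

Segment endpoints: x in {-23.274, -14.435, -7.859, -2.838, -1, -0.081}, y in {-4.919, -4, -2.162, 2.859, 9.435, 18.274}
xmin=-23.274, ymin=-4.919, xmax=-0.081, ymax=18.274

Answer: -23.274 -4.919 -0.081 18.274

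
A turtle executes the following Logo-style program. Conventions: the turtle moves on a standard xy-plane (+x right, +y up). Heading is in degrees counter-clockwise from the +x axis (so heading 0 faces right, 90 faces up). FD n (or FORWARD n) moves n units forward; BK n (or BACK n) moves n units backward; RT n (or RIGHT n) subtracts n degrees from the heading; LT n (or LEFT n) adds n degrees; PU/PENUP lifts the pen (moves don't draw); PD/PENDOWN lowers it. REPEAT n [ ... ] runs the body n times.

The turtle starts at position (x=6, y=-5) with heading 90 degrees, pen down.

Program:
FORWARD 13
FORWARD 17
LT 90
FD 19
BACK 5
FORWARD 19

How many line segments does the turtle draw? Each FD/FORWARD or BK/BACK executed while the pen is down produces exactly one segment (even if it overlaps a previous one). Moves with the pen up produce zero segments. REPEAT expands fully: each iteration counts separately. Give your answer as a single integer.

Answer: 5

Derivation:
Executing turtle program step by step:
Start: pos=(6,-5), heading=90, pen down
FD 13: (6,-5) -> (6,8) [heading=90, draw]
FD 17: (6,8) -> (6,25) [heading=90, draw]
LT 90: heading 90 -> 180
FD 19: (6,25) -> (-13,25) [heading=180, draw]
BK 5: (-13,25) -> (-8,25) [heading=180, draw]
FD 19: (-8,25) -> (-27,25) [heading=180, draw]
Final: pos=(-27,25), heading=180, 5 segment(s) drawn
Segments drawn: 5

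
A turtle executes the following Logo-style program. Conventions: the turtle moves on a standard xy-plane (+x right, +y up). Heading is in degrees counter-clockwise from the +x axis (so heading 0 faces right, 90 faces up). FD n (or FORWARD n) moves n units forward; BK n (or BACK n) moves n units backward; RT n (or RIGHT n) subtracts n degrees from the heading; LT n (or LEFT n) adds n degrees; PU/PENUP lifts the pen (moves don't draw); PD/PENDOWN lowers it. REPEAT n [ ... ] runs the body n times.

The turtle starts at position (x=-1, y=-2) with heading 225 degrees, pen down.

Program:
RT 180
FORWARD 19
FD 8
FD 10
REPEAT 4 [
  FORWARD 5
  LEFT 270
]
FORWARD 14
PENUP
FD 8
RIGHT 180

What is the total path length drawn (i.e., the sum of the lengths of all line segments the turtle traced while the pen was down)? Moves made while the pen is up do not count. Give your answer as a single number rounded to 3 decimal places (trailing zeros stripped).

Answer: 71

Derivation:
Executing turtle program step by step:
Start: pos=(-1,-2), heading=225, pen down
RT 180: heading 225 -> 45
FD 19: (-1,-2) -> (12.435,11.435) [heading=45, draw]
FD 8: (12.435,11.435) -> (18.092,17.092) [heading=45, draw]
FD 10: (18.092,17.092) -> (25.163,24.163) [heading=45, draw]
REPEAT 4 [
  -- iteration 1/4 --
  FD 5: (25.163,24.163) -> (28.698,27.698) [heading=45, draw]
  LT 270: heading 45 -> 315
  -- iteration 2/4 --
  FD 5: (28.698,27.698) -> (32.234,24.163) [heading=315, draw]
  LT 270: heading 315 -> 225
  -- iteration 3/4 --
  FD 5: (32.234,24.163) -> (28.698,20.627) [heading=225, draw]
  LT 270: heading 225 -> 135
  -- iteration 4/4 --
  FD 5: (28.698,20.627) -> (25.163,24.163) [heading=135, draw]
  LT 270: heading 135 -> 45
]
FD 14: (25.163,24.163) -> (35.062,34.062) [heading=45, draw]
PU: pen up
FD 8: (35.062,34.062) -> (40.719,39.719) [heading=45, move]
RT 180: heading 45 -> 225
Final: pos=(40.719,39.719), heading=225, 8 segment(s) drawn

Segment lengths:
  seg 1: (-1,-2) -> (12.435,11.435), length = 19
  seg 2: (12.435,11.435) -> (18.092,17.092), length = 8
  seg 3: (18.092,17.092) -> (25.163,24.163), length = 10
  seg 4: (25.163,24.163) -> (28.698,27.698), length = 5
  seg 5: (28.698,27.698) -> (32.234,24.163), length = 5
  seg 6: (32.234,24.163) -> (28.698,20.627), length = 5
  seg 7: (28.698,20.627) -> (25.163,24.163), length = 5
  seg 8: (25.163,24.163) -> (35.062,34.062), length = 14
Total = 71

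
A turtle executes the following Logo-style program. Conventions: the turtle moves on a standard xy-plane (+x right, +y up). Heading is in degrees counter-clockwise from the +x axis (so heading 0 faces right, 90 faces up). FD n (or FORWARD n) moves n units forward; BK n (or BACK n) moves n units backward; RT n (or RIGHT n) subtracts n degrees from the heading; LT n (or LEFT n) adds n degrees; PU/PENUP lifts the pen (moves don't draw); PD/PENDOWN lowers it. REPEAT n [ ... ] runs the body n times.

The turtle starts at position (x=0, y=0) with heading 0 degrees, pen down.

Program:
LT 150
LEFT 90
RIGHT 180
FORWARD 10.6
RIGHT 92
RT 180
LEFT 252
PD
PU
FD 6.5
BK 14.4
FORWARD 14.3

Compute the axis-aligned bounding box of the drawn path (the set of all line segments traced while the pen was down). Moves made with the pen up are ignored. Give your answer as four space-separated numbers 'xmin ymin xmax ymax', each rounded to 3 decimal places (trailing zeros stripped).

Executing turtle program step by step:
Start: pos=(0,0), heading=0, pen down
LT 150: heading 0 -> 150
LT 90: heading 150 -> 240
RT 180: heading 240 -> 60
FD 10.6: (0,0) -> (5.3,9.18) [heading=60, draw]
RT 92: heading 60 -> 328
RT 180: heading 328 -> 148
LT 252: heading 148 -> 40
PD: pen down
PU: pen up
FD 6.5: (5.3,9.18) -> (10.279,13.358) [heading=40, move]
BK 14.4: (10.279,13.358) -> (-0.752,4.102) [heading=40, move]
FD 14.3: (-0.752,4.102) -> (10.203,13.294) [heading=40, move]
Final: pos=(10.203,13.294), heading=40, 1 segment(s) drawn

Segment endpoints: x in {0, 5.3}, y in {0, 9.18}
xmin=0, ymin=0, xmax=5.3, ymax=9.18

Answer: 0 0 5.3 9.18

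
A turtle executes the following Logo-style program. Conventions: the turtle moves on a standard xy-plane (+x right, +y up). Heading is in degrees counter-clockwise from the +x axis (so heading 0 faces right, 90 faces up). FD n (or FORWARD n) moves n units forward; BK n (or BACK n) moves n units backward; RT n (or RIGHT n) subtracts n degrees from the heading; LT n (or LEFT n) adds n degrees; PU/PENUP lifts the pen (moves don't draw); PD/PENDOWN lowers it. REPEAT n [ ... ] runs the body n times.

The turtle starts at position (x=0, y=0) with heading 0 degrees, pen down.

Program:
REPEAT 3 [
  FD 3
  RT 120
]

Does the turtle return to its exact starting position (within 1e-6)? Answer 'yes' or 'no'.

Answer: yes

Derivation:
Executing turtle program step by step:
Start: pos=(0,0), heading=0, pen down
REPEAT 3 [
  -- iteration 1/3 --
  FD 3: (0,0) -> (3,0) [heading=0, draw]
  RT 120: heading 0 -> 240
  -- iteration 2/3 --
  FD 3: (3,0) -> (1.5,-2.598) [heading=240, draw]
  RT 120: heading 240 -> 120
  -- iteration 3/3 --
  FD 3: (1.5,-2.598) -> (0,0) [heading=120, draw]
  RT 120: heading 120 -> 0
]
Final: pos=(0,0), heading=0, 3 segment(s) drawn

Start position: (0, 0)
Final position: (0, 0)
Distance = 0; < 1e-6 -> CLOSED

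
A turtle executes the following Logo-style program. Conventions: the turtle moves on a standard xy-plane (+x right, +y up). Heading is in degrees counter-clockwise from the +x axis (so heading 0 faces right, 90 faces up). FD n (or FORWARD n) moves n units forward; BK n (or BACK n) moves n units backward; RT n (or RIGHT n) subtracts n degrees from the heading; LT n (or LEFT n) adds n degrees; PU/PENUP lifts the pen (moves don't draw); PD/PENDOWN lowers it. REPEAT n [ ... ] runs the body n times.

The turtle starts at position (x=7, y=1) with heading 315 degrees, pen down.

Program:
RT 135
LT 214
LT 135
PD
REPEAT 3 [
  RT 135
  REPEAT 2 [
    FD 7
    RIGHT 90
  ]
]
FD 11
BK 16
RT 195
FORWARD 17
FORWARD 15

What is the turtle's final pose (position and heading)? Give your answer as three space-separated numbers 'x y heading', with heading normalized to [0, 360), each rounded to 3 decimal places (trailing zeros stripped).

Answer: 13.599 48.766 109

Derivation:
Executing turtle program step by step:
Start: pos=(7,1), heading=315, pen down
RT 135: heading 315 -> 180
LT 214: heading 180 -> 34
LT 135: heading 34 -> 169
PD: pen down
REPEAT 3 [
  -- iteration 1/3 --
  RT 135: heading 169 -> 34
  REPEAT 2 [
    -- iteration 1/2 --
    FD 7: (7,1) -> (12.803,4.914) [heading=34, draw]
    RT 90: heading 34 -> 304
    -- iteration 2/2 --
    FD 7: (12.803,4.914) -> (16.718,-0.889) [heading=304, draw]
    RT 90: heading 304 -> 214
  ]
  -- iteration 2/3 --
  RT 135: heading 214 -> 79
  REPEAT 2 [
    -- iteration 1/2 --
    FD 7: (16.718,-0.889) -> (18.053,5.982) [heading=79, draw]
    RT 90: heading 79 -> 349
    -- iteration 2/2 --
    FD 7: (18.053,5.982) -> (24.925,4.647) [heading=349, draw]
    RT 90: heading 349 -> 259
  ]
  -- iteration 3/3 --
  RT 135: heading 259 -> 124
  REPEAT 2 [
    -- iteration 1/2 --
    FD 7: (24.925,4.647) -> (21.01,10.45) [heading=124, draw]
    RT 90: heading 124 -> 34
    -- iteration 2/2 --
    FD 7: (21.01,10.45) -> (26.814,14.364) [heading=34, draw]
    RT 90: heading 34 -> 304
  ]
]
FD 11: (26.814,14.364) -> (32.965,5.245) [heading=304, draw]
BK 16: (32.965,5.245) -> (24.018,18.51) [heading=304, draw]
RT 195: heading 304 -> 109
FD 17: (24.018,18.51) -> (18.483,34.583) [heading=109, draw]
FD 15: (18.483,34.583) -> (13.599,48.766) [heading=109, draw]
Final: pos=(13.599,48.766), heading=109, 10 segment(s) drawn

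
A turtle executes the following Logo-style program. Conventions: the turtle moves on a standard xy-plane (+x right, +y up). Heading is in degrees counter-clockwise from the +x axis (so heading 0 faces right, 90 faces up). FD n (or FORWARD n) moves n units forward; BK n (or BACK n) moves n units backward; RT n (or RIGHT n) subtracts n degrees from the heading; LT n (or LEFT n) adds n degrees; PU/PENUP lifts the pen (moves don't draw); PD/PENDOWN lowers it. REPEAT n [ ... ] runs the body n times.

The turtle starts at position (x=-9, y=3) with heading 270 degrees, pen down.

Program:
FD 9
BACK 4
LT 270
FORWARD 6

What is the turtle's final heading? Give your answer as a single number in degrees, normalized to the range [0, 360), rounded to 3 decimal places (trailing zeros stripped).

Executing turtle program step by step:
Start: pos=(-9,3), heading=270, pen down
FD 9: (-9,3) -> (-9,-6) [heading=270, draw]
BK 4: (-9,-6) -> (-9,-2) [heading=270, draw]
LT 270: heading 270 -> 180
FD 6: (-9,-2) -> (-15,-2) [heading=180, draw]
Final: pos=(-15,-2), heading=180, 3 segment(s) drawn

Answer: 180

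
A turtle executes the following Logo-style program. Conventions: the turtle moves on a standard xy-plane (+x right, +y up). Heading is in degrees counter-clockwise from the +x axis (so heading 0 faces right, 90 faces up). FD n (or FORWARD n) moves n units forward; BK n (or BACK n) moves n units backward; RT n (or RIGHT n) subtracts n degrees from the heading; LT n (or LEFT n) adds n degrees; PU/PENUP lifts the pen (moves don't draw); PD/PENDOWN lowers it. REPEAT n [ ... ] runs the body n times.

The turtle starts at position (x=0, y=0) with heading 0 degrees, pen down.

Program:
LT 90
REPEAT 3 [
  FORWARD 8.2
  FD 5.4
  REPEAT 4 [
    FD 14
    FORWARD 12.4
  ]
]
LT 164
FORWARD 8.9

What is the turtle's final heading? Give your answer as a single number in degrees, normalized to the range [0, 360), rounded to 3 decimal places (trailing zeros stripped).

Answer: 254

Derivation:
Executing turtle program step by step:
Start: pos=(0,0), heading=0, pen down
LT 90: heading 0 -> 90
REPEAT 3 [
  -- iteration 1/3 --
  FD 8.2: (0,0) -> (0,8.2) [heading=90, draw]
  FD 5.4: (0,8.2) -> (0,13.6) [heading=90, draw]
  REPEAT 4 [
    -- iteration 1/4 --
    FD 14: (0,13.6) -> (0,27.6) [heading=90, draw]
    FD 12.4: (0,27.6) -> (0,40) [heading=90, draw]
    -- iteration 2/4 --
    FD 14: (0,40) -> (0,54) [heading=90, draw]
    FD 12.4: (0,54) -> (0,66.4) [heading=90, draw]
    -- iteration 3/4 --
    FD 14: (0,66.4) -> (0,80.4) [heading=90, draw]
    FD 12.4: (0,80.4) -> (0,92.8) [heading=90, draw]
    -- iteration 4/4 --
    FD 14: (0,92.8) -> (0,106.8) [heading=90, draw]
    FD 12.4: (0,106.8) -> (0,119.2) [heading=90, draw]
  ]
  -- iteration 2/3 --
  FD 8.2: (0,119.2) -> (0,127.4) [heading=90, draw]
  FD 5.4: (0,127.4) -> (0,132.8) [heading=90, draw]
  REPEAT 4 [
    -- iteration 1/4 --
    FD 14: (0,132.8) -> (0,146.8) [heading=90, draw]
    FD 12.4: (0,146.8) -> (0,159.2) [heading=90, draw]
    -- iteration 2/4 --
    FD 14: (0,159.2) -> (0,173.2) [heading=90, draw]
    FD 12.4: (0,173.2) -> (0,185.6) [heading=90, draw]
    -- iteration 3/4 --
    FD 14: (0,185.6) -> (0,199.6) [heading=90, draw]
    FD 12.4: (0,199.6) -> (0,212) [heading=90, draw]
    -- iteration 4/4 --
    FD 14: (0,212) -> (0,226) [heading=90, draw]
    FD 12.4: (0,226) -> (0,238.4) [heading=90, draw]
  ]
  -- iteration 3/3 --
  FD 8.2: (0,238.4) -> (0,246.6) [heading=90, draw]
  FD 5.4: (0,246.6) -> (0,252) [heading=90, draw]
  REPEAT 4 [
    -- iteration 1/4 --
    FD 14: (0,252) -> (0,266) [heading=90, draw]
    FD 12.4: (0,266) -> (0,278.4) [heading=90, draw]
    -- iteration 2/4 --
    FD 14: (0,278.4) -> (0,292.4) [heading=90, draw]
    FD 12.4: (0,292.4) -> (0,304.8) [heading=90, draw]
    -- iteration 3/4 --
    FD 14: (0,304.8) -> (0,318.8) [heading=90, draw]
    FD 12.4: (0,318.8) -> (0,331.2) [heading=90, draw]
    -- iteration 4/4 --
    FD 14: (0,331.2) -> (0,345.2) [heading=90, draw]
    FD 12.4: (0,345.2) -> (0,357.6) [heading=90, draw]
  ]
]
LT 164: heading 90 -> 254
FD 8.9: (0,357.6) -> (-2.453,349.045) [heading=254, draw]
Final: pos=(-2.453,349.045), heading=254, 31 segment(s) drawn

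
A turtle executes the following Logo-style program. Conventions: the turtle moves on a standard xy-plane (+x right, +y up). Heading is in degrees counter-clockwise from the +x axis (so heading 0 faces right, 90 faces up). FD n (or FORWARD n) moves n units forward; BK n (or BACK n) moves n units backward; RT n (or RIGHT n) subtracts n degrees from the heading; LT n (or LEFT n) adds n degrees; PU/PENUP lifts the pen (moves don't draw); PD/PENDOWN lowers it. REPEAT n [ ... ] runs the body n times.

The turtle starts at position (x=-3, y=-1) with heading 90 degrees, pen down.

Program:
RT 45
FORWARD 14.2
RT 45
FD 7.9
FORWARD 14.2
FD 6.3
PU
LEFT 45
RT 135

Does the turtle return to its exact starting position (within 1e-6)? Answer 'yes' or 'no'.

Executing turtle program step by step:
Start: pos=(-3,-1), heading=90, pen down
RT 45: heading 90 -> 45
FD 14.2: (-3,-1) -> (7.041,9.041) [heading=45, draw]
RT 45: heading 45 -> 0
FD 7.9: (7.041,9.041) -> (14.941,9.041) [heading=0, draw]
FD 14.2: (14.941,9.041) -> (29.141,9.041) [heading=0, draw]
FD 6.3: (29.141,9.041) -> (35.441,9.041) [heading=0, draw]
PU: pen up
LT 45: heading 0 -> 45
RT 135: heading 45 -> 270
Final: pos=(35.441,9.041), heading=270, 4 segment(s) drawn

Start position: (-3, -1)
Final position: (35.441, 9.041)
Distance = 39.731; >= 1e-6 -> NOT closed

Answer: no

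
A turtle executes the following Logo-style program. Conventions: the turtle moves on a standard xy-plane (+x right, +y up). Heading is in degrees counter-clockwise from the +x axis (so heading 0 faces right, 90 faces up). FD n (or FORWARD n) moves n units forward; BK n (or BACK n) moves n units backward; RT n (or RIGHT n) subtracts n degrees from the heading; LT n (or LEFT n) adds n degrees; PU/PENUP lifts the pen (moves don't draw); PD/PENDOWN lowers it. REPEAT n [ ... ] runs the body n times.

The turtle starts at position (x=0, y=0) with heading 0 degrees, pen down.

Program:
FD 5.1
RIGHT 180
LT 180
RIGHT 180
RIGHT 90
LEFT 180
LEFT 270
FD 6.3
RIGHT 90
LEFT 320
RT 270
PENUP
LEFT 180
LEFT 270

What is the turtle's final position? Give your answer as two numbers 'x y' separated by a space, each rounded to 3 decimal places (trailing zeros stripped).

Executing turtle program step by step:
Start: pos=(0,0), heading=0, pen down
FD 5.1: (0,0) -> (5.1,0) [heading=0, draw]
RT 180: heading 0 -> 180
LT 180: heading 180 -> 0
RT 180: heading 0 -> 180
RT 90: heading 180 -> 90
LT 180: heading 90 -> 270
LT 270: heading 270 -> 180
FD 6.3: (5.1,0) -> (-1.2,0) [heading=180, draw]
RT 90: heading 180 -> 90
LT 320: heading 90 -> 50
RT 270: heading 50 -> 140
PU: pen up
LT 180: heading 140 -> 320
LT 270: heading 320 -> 230
Final: pos=(-1.2,0), heading=230, 2 segment(s) drawn

Answer: -1.2 0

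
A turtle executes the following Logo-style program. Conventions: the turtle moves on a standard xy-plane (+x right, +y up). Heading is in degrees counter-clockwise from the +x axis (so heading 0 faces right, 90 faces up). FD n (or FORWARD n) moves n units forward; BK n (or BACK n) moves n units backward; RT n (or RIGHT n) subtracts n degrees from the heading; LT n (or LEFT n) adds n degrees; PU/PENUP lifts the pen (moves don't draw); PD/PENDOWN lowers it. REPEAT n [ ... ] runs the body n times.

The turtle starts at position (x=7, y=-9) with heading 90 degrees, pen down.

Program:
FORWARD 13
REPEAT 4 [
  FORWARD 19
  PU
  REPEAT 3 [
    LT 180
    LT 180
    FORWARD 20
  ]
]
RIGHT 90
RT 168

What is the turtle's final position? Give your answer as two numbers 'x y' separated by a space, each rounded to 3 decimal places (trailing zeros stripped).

Answer: 7 320

Derivation:
Executing turtle program step by step:
Start: pos=(7,-9), heading=90, pen down
FD 13: (7,-9) -> (7,4) [heading=90, draw]
REPEAT 4 [
  -- iteration 1/4 --
  FD 19: (7,4) -> (7,23) [heading=90, draw]
  PU: pen up
  REPEAT 3 [
    -- iteration 1/3 --
    LT 180: heading 90 -> 270
    LT 180: heading 270 -> 90
    FD 20: (7,23) -> (7,43) [heading=90, move]
    -- iteration 2/3 --
    LT 180: heading 90 -> 270
    LT 180: heading 270 -> 90
    FD 20: (7,43) -> (7,63) [heading=90, move]
    -- iteration 3/3 --
    LT 180: heading 90 -> 270
    LT 180: heading 270 -> 90
    FD 20: (7,63) -> (7,83) [heading=90, move]
  ]
  -- iteration 2/4 --
  FD 19: (7,83) -> (7,102) [heading=90, move]
  PU: pen up
  REPEAT 3 [
    -- iteration 1/3 --
    LT 180: heading 90 -> 270
    LT 180: heading 270 -> 90
    FD 20: (7,102) -> (7,122) [heading=90, move]
    -- iteration 2/3 --
    LT 180: heading 90 -> 270
    LT 180: heading 270 -> 90
    FD 20: (7,122) -> (7,142) [heading=90, move]
    -- iteration 3/3 --
    LT 180: heading 90 -> 270
    LT 180: heading 270 -> 90
    FD 20: (7,142) -> (7,162) [heading=90, move]
  ]
  -- iteration 3/4 --
  FD 19: (7,162) -> (7,181) [heading=90, move]
  PU: pen up
  REPEAT 3 [
    -- iteration 1/3 --
    LT 180: heading 90 -> 270
    LT 180: heading 270 -> 90
    FD 20: (7,181) -> (7,201) [heading=90, move]
    -- iteration 2/3 --
    LT 180: heading 90 -> 270
    LT 180: heading 270 -> 90
    FD 20: (7,201) -> (7,221) [heading=90, move]
    -- iteration 3/3 --
    LT 180: heading 90 -> 270
    LT 180: heading 270 -> 90
    FD 20: (7,221) -> (7,241) [heading=90, move]
  ]
  -- iteration 4/4 --
  FD 19: (7,241) -> (7,260) [heading=90, move]
  PU: pen up
  REPEAT 3 [
    -- iteration 1/3 --
    LT 180: heading 90 -> 270
    LT 180: heading 270 -> 90
    FD 20: (7,260) -> (7,280) [heading=90, move]
    -- iteration 2/3 --
    LT 180: heading 90 -> 270
    LT 180: heading 270 -> 90
    FD 20: (7,280) -> (7,300) [heading=90, move]
    -- iteration 3/3 --
    LT 180: heading 90 -> 270
    LT 180: heading 270 -> 90
    FD 20: (7,300) -> (7,320) [heading=90, move]
  ]
]
RT 90: heading 90 -> 0
RT 168: heading 0 -> 192
Final: pos=(7,320), heading=192, 2 segment(s) drawn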